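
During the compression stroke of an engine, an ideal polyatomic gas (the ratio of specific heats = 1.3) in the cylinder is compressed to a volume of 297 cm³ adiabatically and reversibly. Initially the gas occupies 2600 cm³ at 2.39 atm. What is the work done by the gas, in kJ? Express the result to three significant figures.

W ≈ -1.92 kJ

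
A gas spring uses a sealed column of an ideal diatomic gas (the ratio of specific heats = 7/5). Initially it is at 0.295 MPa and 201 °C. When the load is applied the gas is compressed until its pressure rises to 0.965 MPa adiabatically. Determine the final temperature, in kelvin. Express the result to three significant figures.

T₂ ≈ 665 K

Along an adiabat T P^((1−γ)/γ) is constant, so T₂ = T₁ (P₂/P₁)^((γ−1)/γ).
T₁ = 201 °C = 474.1 K.
T₂ = 474.1 × (0.965/0.295)^(2/7) = 665.2 K.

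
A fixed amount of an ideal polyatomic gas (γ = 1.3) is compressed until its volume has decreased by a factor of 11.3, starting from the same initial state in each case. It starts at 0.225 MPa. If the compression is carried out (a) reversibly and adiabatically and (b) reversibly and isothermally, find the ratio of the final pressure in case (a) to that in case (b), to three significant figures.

Isothermal: P_b = P₁(V₁/V₂) = 0.225×11.3.
Adiabatic: P_a = P₁(V₁/V₂)^γ = 0.225×11.3^(1.3).
P_a/P_b = (V₁/V₂)^(γ−1) = 11.3^(0.3) = 2.07.

P_adiabatic / P_isothermal ≈ 2.07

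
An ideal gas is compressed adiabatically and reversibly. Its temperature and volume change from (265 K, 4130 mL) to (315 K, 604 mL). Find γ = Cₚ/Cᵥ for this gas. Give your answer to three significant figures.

TV^(γ−1) = const ⇒ γ − 1 = ln(T₂/T₁) / ln(V₁/V₂).
γ = 1 + ln(315/265) / ln(4130/604) = 1.09.

γ ≈ 1.09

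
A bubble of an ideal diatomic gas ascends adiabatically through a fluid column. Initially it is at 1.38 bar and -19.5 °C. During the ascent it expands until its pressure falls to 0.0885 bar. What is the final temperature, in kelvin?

T₂ ≈ 116 K

Adiabatic: T₂/T₁ = (P₂/P₁)^((γ−1)/γ).
For a diatomic ideal gas γ = 7/5, so (γ−1)/γ = 2/7.
T₁ = -19.5 °C = 253.6 K.
T₂ = 253.6 × (0.0885/1.38)^(2/7) = 115.7 K.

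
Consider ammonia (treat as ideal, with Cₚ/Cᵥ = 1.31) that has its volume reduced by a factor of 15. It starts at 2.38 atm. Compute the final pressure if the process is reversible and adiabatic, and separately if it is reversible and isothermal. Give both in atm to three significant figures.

Isothermal: P₂ = P₁(V₁/V₂) = 2.38×15 = 35.7 atm.
Adiabatic: P₂ = P₁(V₁/V₂)^γ = 2.38×15^(1.31) = 82.65 atm.

adiabatic: 82.7 atm; isothermal: 35.7 atm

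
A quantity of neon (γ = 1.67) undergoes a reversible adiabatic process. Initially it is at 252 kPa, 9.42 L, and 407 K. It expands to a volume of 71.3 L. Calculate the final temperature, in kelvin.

For a reversible adiabat TV^(γ−1) is constant, so T₂ = T₁ (V₁/V₂)^(γ−1).
T₂ = 407 × (9.42/71.3)^(0.67) = 104.9 K.

T₂ ≈ 105 K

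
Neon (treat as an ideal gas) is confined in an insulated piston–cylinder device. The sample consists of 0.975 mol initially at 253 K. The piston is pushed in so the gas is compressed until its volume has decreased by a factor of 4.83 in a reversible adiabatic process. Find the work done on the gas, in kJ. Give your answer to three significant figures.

W ≈ 5.71 kJ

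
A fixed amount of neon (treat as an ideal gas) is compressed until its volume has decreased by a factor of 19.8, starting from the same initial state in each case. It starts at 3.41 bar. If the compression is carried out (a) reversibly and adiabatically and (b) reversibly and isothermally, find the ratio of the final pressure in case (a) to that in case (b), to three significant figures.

For a monatomic ideal gas γ = 5/3.
Isothermal: P_b = P₁(V₁/V₂) = 3.41×19.8.
Adiabatic: P_a = P₁(V₁/V₂)^γ = 3.41×19.8^(5/3).
P_a/P_b = (V₁/V₂)^(γ−1) = 19.8^(2/3) = 7.319.

P_adiabatic / P_isothermal ≈ 7.32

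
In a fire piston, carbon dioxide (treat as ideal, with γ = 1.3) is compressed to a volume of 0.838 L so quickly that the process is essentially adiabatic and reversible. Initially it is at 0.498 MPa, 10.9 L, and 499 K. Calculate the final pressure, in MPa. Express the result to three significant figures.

P₂ ≈ 14.0 MPa

Since PV^γ is constant along a reversible adiabat, P₂ = P₁ (V₁/V₂)^γ.
P₂ = 0.498 × (10.9/0.838)^(1.3) = 13.99 MPa.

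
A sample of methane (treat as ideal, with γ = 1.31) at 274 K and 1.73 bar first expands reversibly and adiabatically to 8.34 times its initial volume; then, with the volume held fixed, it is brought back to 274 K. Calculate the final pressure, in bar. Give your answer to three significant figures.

Adiabatic step (PV^γ = const): P₂ = 1.73×(1/8.34)^(1.31) = 0.1075 bar; T₂ = 274×(1/8.34)^(0.31) = 142 K.
Isochoric: P₃ = P₂(T₃/T₂) = 0.1075 × (274/142) = 0.2074 bar.

P₃ ≈ 0.207 bar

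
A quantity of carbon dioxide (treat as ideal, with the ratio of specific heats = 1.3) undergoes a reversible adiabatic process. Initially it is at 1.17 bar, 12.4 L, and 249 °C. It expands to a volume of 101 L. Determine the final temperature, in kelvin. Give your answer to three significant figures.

T₂ ≈ 278 K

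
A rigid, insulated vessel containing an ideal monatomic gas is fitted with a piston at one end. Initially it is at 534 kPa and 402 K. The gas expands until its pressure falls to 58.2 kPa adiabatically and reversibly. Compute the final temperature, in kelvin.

Along an adiabat T P^((1−γ)/γ) is constant, so T₂ = T₁ (P₂/P₁)^((γ−1)/γ).
For a monatomic ideal gas γ = 5/3, so (γ−1)/γ = 2/5.
T₂ = 402 × (58.2/534)^(2/5) = 165.6 K.

T₂ ≈ 166 K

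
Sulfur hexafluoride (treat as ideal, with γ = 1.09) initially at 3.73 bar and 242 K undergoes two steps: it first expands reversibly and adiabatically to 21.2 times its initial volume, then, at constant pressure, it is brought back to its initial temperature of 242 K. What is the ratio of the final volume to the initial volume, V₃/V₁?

Adiabatic step: V₂/V₁ = 21.2; T₂ = T₁·(1/21.2)^(0.09) = 183.8 K.
Isobaric step: V₃/V₂ = T₃/T₂ = 242/183.8.
V₃/V₁ = (V₂/V₁)(V₃/V₂) = 21.2 × (242/183.8) = 27.91.

V₃/V₁ ≈ 27.9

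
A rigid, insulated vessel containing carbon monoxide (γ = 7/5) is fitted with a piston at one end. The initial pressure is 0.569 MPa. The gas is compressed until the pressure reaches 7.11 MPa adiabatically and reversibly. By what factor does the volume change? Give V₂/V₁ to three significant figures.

V₂/V₁ ≈ 0.165

From PV^γ = const, V₂/V₁ = (P₁/P₂)^(1/γ).
V₂/V₁ = (0.569/7.11)^(5/7) = 0.1647.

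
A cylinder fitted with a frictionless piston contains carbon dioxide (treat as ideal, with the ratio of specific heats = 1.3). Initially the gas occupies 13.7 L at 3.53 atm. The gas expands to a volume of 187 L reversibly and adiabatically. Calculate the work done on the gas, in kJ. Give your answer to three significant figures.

W ≈ -8.88 kJ

P₂ = P₁(V₁/V₂)^γ = 3.53×(13.7/187)^(1.3) = 0.1181 atm.
For a reversible adiabat, W_by_gas = (P₁V₁ − P₂V₂)/(γ−1).
W_by = (357700×0.0137 − 11960×0.187) / (0.3) = 8877 J.
W_on_gas = −W_by = -8877 J.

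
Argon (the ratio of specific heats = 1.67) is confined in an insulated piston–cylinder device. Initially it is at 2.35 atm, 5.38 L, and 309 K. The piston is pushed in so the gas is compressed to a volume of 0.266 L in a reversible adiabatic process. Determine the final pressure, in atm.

Adiabatic: P₁V₁^γ = P₂V₂^γ ⇒ P₂ = P₁ (V₁/V₂)^γ.
P₂ = 2.35 × (5.38/0.266)^(1.67) = 356.4 atm.

P₂ ≈ 356 atm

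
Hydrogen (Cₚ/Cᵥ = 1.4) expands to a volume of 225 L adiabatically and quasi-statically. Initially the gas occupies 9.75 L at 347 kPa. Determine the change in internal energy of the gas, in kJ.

P₂ = P₁(V₁/V₂)^γ = 347×(9.75/225)^(1.4) = 4.284 kPa.
For a reversible adiabat, W_by_gas = (P₁V₁ − P₂V₂)/(γ−1).
W_by = (347000×0.00975 − 4284×0.225) / (0.4) = 6048 J.
Q = 0 ⇒ ΔU = −W_by = -6048 J.

ΔU ≈ -6.05 kJ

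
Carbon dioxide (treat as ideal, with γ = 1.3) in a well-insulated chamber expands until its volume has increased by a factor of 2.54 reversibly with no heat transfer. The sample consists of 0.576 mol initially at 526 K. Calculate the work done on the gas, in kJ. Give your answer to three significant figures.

W ≈ -2.05 kJ

For a reversible adiabat TV^(γ−1) is constant, so T₂ = T₁ (V₁/V₂)^(γ−1).
T₂ = 526 × (1/2.54)^(0.3) = 397.7 K.
Q = 0, so ΔU = W_on_gas = nCᵥΔT with Cᵥ = R/(γ−1) = 27.71 J/(mol·K).
ΔU = 0.576 × 27.71 × (397.7 − 526) = -2048 J.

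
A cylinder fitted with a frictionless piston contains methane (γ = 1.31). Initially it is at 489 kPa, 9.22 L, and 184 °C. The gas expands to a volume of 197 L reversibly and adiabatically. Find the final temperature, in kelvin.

T₂ ≈ 177 K

Adiabatic: T₁V₁^(γ−1) = T₂V₂^(γ−1) ⇒ T₂ = T₁ (V₁/V₂)^(γ−1).
T₁ = 184 °C = 457.1 K.
T₂ = 457.1 × (9.22/197)^(0.31) = 176.9 K.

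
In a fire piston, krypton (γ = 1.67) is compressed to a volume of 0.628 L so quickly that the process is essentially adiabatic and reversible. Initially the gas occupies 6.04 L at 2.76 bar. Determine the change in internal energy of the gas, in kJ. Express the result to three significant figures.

ΔU ≈ 8.85 kJ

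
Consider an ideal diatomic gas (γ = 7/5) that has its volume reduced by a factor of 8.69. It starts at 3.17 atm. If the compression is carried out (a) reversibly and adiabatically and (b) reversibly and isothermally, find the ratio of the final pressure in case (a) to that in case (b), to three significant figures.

P_adiabatic / P_isothermal ≈ 2.37

Isothermal: P_b = P₁(V₁/V₂) = 3.17×8.69.
Adiabatic: P_a = P₁(V₁/V₂)^γ = 3.17×8.69^(7/5).
P_a/P_b = (V₁/V₂)^(γ−1) = 8.69^(2/5) = 2.375.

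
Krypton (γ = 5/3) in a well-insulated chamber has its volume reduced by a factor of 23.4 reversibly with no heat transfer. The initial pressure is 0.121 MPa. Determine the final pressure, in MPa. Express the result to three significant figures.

P₂ ≈ 23.2 MPa

Adiabatic: P₁V₁^γ = P₂V₂^γ ⇒ P₂ = P₁ (V₁/V₂)^γ.
P₂ = 0.121 × 23.4^(5/3) = 23.16 MPa.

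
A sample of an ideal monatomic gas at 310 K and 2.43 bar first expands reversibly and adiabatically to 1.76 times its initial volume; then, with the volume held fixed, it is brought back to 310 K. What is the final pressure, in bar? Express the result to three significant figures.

P₃ ≈ 1.38 bar

For a monatomic ideal gas γ = 5/3.
Adiabatic step (PV^γ = const): P₂ = 2.43×(1/1.76)^(5/3) = 0.9471 bar; T₂ = 310×(1/1.76)^(2/3) = 212.7 K.
Isochoric: P₃ = P₂(T₃/T₂) = 0.9471 × (310/212.7) = 1.381 bar.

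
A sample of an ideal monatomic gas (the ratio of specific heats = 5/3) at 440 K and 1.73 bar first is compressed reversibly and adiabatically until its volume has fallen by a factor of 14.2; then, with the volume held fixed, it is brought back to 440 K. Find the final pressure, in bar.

Adiabatic step (PV^γ = const): P₂ = 1.73×14.2^(5/3) = 144.1 bar; T₂ = 440×14.2^(2/3) = 2580 K.
Isochoric: P₃ = P₂(T₃/T₂) = 144.1 × (440/2580) = 24.57 bar.

P₃ ≈ 24.6 bar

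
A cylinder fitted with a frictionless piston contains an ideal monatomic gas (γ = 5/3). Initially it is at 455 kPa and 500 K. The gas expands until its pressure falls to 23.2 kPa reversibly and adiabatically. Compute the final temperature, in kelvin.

T₂ ≈ 152 K

Along an adiabat T P^((1−γ)/γ) is constant, so T₂ = T₁ (P₂/P₁)^((γ−1)/γ).
T₂ = 500 × (23.2/455)^(2/5) = 152 K.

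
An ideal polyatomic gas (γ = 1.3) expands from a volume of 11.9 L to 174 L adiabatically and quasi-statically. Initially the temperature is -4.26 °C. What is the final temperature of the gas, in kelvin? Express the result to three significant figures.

Adiabatic: T₁V₁^(γ−1) = T₂V₂^(γ−1) ⇒ T₂ = T₁ (V₁/V₂)^(γ−1).
T₁ = -4.26 °C = 268.9 K.
T₂ = 268.9 × (11.9/174)^(0.3) = 120.2 K.

T₂ ≈ 120 K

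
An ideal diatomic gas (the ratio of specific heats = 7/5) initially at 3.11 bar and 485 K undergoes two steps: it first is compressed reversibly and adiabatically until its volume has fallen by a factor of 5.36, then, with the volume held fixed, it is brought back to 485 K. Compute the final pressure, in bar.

P₃ ≈ 16.7 bar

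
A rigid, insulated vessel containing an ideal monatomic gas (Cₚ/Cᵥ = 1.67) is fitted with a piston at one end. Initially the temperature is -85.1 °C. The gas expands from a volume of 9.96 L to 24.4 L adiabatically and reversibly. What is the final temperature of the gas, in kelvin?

Adiabatic: T₁V₁^(γ−1) = T₂V₂^(γ−1) ⇒ T₂ = T₁ (V₁/V₂)^(γ−1).
T₁ = -85.1 °C = 188 K.
T₂ = 188 × (9.96/24.4)^(0.67) = 103.2 K.

T₂ ≈ 103 K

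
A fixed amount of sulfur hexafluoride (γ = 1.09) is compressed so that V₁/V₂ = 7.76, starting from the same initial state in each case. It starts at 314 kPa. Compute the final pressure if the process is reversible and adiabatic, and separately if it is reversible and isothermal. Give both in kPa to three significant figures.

adiabatic: 2930 kPa; isothermal: 2440 kPa

Isothermal: P₂ = P₁(V₁/V₂) = 314×7.76 = 2437 kPa.
Adiabatic: P₂ = P₁(V₁/V₂)^γ = 314×7.76^(1.09) = 2930 kPa.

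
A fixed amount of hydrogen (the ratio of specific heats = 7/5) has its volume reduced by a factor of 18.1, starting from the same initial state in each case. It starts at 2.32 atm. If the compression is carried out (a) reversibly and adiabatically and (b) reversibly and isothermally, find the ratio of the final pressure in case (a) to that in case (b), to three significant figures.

P_adiabatic / P_isothermal ≈ 3.18

Isothermal: P_b = P₁(V₁/V₂) = 2.32×18.1.
Adiabatic: P_a = P₁(V₁/V₂)^γ = 2.32×18.1^(7/5).
P_a/P_b = (V₁/V₂)^(γ−1) = 18.1^(2/5) = 3.185.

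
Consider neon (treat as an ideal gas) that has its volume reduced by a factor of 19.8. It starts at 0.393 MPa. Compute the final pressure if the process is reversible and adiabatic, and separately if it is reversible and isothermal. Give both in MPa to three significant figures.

For a monatomic ideal gas γ = 5/3.
Isothermal: P₂ = P₁(V₁/V₂) = 0.393×19.8 = 7.781 MPa.
Adiabatic: P₂ = P₁(V₁/V₂)^γ = 0.393×19.8^(5/3) = 56.95 MPa.

adiabatic: 57.0 MPa; isothermal: 7.78 MPa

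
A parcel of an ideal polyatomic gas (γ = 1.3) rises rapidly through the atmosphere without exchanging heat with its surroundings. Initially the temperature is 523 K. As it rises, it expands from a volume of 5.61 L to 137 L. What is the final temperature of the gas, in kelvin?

For a reversible adiabat TV^(γ−1) is constant, so T₂ = T₁ (V₁/V₂)^(γ−1).
T₂ = 523 × (5.61/137)^(0.3) = 200.5 K.

T₂ ≈ 201 K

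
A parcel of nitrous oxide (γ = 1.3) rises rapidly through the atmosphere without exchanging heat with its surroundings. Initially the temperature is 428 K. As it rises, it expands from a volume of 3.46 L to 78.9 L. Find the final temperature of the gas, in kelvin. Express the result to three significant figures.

For a reversible adiabat TV^(γ−1) is constant, so T₂ = T₁ (V₁/V₂)^(γ−1).
T₂ = 428 × (3.46/78.9)^(0.3) = 167.5 K.

T₂ ≈ 168 K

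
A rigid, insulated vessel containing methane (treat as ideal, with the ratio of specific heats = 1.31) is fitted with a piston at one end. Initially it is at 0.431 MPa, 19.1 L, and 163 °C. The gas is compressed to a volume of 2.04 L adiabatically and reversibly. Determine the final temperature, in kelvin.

Adiabatic: T₁V₁^(γ−1) = T₂V₂^(γ−1) ⇒ T₂ = T₁ (V₁/V₂)^(γ−1).
T₁ = 163 °C = 436.1 K.
T₂ = 436.1 × (19.1/2.04)^(0.31) = 872.5 K.

T₂ ≈ 873 K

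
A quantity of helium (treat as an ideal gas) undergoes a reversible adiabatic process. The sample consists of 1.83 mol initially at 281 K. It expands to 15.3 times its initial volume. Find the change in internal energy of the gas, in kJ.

ΔU ≈ -5.37 kJ

Adiabatic: T₁V₁^(γ−1) = T₂V₂^(γ−1) ⇒ T₂ = T₁ (V₁/V₂)^(γ−1).
γ = 5/3 for a monatomic ideal gas, so γ−1 = 2/3.
T₂ = 281 × (1/15.3)^(2/3) = 45.59 K.
Q = 0, so ΔU = W_on_gas = nCᵥΔT with Cᵥ = R/(γ−1) = 12.47 J/(mol·K).
ΔU = 1.83 × 12.47 × (45.59 − 281) = -5372 J.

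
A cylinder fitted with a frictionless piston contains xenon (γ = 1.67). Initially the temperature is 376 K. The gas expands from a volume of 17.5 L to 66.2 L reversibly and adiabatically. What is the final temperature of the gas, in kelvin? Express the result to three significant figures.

T₂ ≈ 154 K

For a reversible adiabat TV^(γ−1) is constant, so T₂ = T₁ (V₁/V₂)^(γ−1).
T₂ = 376 × (17.5/66.2)^(0.67) = 154.2 K.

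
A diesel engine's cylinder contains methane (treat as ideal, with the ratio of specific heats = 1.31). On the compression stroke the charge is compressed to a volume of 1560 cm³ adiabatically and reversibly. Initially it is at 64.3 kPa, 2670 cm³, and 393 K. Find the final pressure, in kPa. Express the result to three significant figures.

P₂ ≈ 130 kPa

Since PV^γ is constant along a reversible adiabat, P₂ = P₁ (V₁/V₂)^γ.
P₂ = 64.3 × (2670/1560)^(1.31) = 130 kPa.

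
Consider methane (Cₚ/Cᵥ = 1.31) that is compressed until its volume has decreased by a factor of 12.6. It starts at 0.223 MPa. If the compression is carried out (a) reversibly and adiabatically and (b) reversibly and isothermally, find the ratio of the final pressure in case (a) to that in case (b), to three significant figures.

P_adiabatic / P_isothermal ≈ 2.19

Isothermal: P_b = P₁(V₁/V₂) = 0.223×12.6.
Adiabatic: P_a = P₁(V₁/V₂)^γ = 0.223×12.6^(1.31).
P_a/P_b = (V₁/V₂)^(γ−1) = 12.6^(0.31) = 2.193.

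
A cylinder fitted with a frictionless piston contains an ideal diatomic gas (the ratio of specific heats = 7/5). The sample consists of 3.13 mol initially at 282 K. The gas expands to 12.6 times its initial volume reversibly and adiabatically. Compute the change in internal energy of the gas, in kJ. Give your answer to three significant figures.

ΔU ≈ -11.7 kJ

Adiabatic: T₁V₁^(γ−1) = T₂V₂^(γ−1) ⇒ T₂ = T₁ (V₁/V₂)^(γ−1).
T₂ = 282 × (1/12.6)^(2/5) = 102.4 K.
Q = 0, so ΔU = W_on_gas = nCᵥΔT with Cᵥ = R/(γ−1) = 20.79 J/(mol·K).
ΔU = 3.13 × 20.79 × (102.4 − 282) = -11690 J.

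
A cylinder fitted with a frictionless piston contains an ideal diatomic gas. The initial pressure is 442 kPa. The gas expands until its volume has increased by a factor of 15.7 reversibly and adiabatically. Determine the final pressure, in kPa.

P₂ ≈ 9.36 kPa

Adiabatic: P₁V₁^γ = P₂V₂^γ ⇒ P₂ = P₁ (V₁/V₂)^γ.
For a diatomic ideal gas γ = 7/5.
P₂ = 442 × (1/15.7)^(7/5) = 9.358 kPa.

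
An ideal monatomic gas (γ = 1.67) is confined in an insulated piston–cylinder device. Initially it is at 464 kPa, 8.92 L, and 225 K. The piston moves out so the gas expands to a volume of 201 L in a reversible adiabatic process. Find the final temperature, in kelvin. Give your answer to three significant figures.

Adiabatic: T₁V₁^(γ−1) = T₂V₂^(γ−1) ⇒ T₂ = T₁ (V₁/V₂)^(γ−1).
T₂ = 225 × (8.92/201)^(0.67) = 27.91 K.

T₂ ≈ 27.9 K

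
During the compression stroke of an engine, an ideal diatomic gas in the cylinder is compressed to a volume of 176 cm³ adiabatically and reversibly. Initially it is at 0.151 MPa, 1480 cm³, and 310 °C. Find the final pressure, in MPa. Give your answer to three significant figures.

P₂ ≈ 2.98 MPa

Since PV^γ is constant along a reversible adiabat, P₂ = P₁ (V₁/V₂)^γ.
γ = 7/5 for a diatomic ideal gas.
P₂ = 0.151 × (1480/176)^(7/5) = 2.976 MPa.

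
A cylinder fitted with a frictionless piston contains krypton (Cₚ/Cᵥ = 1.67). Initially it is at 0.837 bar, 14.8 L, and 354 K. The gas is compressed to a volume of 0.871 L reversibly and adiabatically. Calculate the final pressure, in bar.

P₂ ≈ 94.9 bar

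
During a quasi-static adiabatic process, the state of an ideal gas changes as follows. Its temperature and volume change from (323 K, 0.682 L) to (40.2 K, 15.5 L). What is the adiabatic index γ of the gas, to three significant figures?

γ ≈ 1.67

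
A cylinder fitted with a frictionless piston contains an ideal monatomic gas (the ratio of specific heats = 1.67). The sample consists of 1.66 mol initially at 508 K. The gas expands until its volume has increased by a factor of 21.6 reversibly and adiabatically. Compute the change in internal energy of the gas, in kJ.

ΔU ≈ -9.13 kJ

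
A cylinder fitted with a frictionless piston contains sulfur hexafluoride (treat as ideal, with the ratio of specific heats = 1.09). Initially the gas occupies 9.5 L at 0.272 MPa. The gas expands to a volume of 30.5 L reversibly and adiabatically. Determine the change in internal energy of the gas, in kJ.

ΔU ≈ -2.86 kJ

P₂ = P₁(V₁/V₂)^γ = 0.272×(9.5/30.5)^(1.09) = 0.07628 MPa.
For a reversible adiabat, W_by_gas = (P₁V₁ − P₂V₂)/(γ−1).
W_by = (272000×0.0095 − 76280×0.0305) / (0.09) = 2861 J.
Q = 0 ⇒ ΔU = −W_by = -2861 J.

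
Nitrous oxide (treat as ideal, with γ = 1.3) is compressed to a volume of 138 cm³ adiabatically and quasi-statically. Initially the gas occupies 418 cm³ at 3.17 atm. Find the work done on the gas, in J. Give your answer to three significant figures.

P₂ = P₁(V₁/V₂)^γ = 3.17×(418/138)^(1.3) = 13.39 atm.
For a reversible adiabat, W_by_gas = (P₁V₁ − P₂V₂)/(γ−1).
W_by = (321200×0.000418 − 1.357×10^6×0.000138) / (0.3) = -176.5 J.
W_on_gas = −W_by = 176.5 J.

W ≈ 177 J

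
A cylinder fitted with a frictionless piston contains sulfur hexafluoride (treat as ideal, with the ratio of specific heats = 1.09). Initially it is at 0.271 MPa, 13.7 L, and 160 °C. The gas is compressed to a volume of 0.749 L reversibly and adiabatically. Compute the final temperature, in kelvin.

Adiabatic: T₁V₁^(γ−1) = T₂V₂^(γ−1) ⇒ T₂ = T₁ (V₁/V₂)^(γ−1).
T₁ = 160 °C = 433.1 K.
T₂ = 433.1 × (13.7/0.749)^(0.09) = 562.7 K.

T₂ ≈ 563 K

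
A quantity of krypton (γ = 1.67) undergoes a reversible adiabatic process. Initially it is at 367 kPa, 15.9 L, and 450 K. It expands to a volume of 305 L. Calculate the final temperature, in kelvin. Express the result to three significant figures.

T₂ ≈ 62.2 K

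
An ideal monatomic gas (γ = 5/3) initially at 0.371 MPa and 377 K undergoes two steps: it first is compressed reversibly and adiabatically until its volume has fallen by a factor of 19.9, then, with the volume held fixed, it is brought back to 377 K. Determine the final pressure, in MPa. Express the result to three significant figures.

Adiabatic step (PV^γ = const): P₂ = 0.371×19.9^(5/3) = 54.22 MPa; T₂ = 377×19.9^(2/3) = 2768 K.
Isochoric: P₃ = P₂(T₃/T₂) = 54.22 × (377/2768) = 7.383 MPa.

P₃ ≈ 7.38 MPa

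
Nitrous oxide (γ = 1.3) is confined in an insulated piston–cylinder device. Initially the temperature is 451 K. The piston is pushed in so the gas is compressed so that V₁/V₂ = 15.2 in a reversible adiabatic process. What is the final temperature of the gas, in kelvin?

T₂ ≈ 1020 K

For a reversible adiabat TV^(γ−1) is constant, so T₂ = T₁ (V₁/V₂)^(γ−1).
T₂ = 451 × 15.2^(0.3) = 1020 K.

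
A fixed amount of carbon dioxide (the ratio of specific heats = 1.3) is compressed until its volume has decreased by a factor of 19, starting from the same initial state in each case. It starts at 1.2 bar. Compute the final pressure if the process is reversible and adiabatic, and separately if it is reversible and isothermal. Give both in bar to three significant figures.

Isothermal: P₂ = P₁(V₁/V₂) = 1.2×19 = 22.8 bar.
Adiabatic: P₂ = P₁(V₁/V₂)^γ = 1.2×19^(1.3) = 55.15 bar.

adiabatic: 55.2 bar; isothermal: 22.8 bar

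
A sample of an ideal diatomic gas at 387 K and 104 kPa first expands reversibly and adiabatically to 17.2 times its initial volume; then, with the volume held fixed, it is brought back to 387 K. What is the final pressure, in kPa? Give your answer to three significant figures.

P₃ ≈ 6.05 kPa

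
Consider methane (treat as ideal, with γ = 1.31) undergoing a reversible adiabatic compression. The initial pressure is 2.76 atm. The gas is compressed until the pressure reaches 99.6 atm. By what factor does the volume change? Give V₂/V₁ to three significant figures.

V₂/V₁ ≈ 0.0647

From PV^γ = const, V₂/V₁ = (P₁/P₂)^(1/γ).
V₂/V₁ = (2.76/99.6)^(0.763) = 0.06474.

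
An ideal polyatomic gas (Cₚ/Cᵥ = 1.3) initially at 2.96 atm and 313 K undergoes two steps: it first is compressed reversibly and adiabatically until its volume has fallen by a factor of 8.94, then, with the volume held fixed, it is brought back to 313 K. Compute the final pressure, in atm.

P₃ ≈ 26.5 atm

Adiabatic step (PV^γ = const): P₂ = 2.96×8.94^(1.3) = 51.05 atm; T₂ = 313×8.94^(0.3) = 603.9 K.
Isochoric: P₃ = P₂(T₃/T₂) = 51.05 × (313/603.9) = 26.46 atm.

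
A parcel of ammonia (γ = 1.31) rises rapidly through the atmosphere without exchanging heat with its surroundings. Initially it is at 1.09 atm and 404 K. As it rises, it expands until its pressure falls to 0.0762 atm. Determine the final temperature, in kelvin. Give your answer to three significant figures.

Adiabatic: T₂/T₁ = (P₂/P₁)^((γ−1)/γ).
T₂ = 404 × (0.0762/1.09)^(0.237) = 215.3 K.

T₂ ≈ 215 K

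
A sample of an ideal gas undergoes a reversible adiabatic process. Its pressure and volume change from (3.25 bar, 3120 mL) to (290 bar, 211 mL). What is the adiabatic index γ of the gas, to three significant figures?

PV^γ = const ⇒ γ = ln(P₂/P₁) / ln(V₁/V₂).
γ = ln(290/3.25) / ln(3120/211) = 1.667.

γ ≈ 1.67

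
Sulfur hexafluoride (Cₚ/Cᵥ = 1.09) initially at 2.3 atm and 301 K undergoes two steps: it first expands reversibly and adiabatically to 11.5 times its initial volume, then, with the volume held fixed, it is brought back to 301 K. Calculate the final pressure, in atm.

P₃ ≈ 0.200 atm

Adiabatic step (PV^γ = const): P₂ = 2.3×(1/11.5)^(1.09) = 0.1605 atm; T₂ = 301×(1/11.5)^(0.09) = 241.6 K.
Isochoric: P₃ = P₂(T₃/T₂) = 0.1605 × (301/241.6) = 0.2 atm.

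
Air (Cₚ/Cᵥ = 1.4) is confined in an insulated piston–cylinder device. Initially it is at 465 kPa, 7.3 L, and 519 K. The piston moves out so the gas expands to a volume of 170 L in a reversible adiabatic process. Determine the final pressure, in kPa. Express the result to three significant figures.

P₂ ≈ 5.67 kPa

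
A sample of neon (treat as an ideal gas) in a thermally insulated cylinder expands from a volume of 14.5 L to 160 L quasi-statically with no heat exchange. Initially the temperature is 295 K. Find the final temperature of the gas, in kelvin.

T₂ ≈ 59.5 K

For a reversible adiabat TV^(γ−1) is constant, so T₂ = T₁ (V₁/V₂)^(γ−1).
For a monatomic ideal gas γ = 5/3, so γ−1 = 2/3.
T₂ = 295 × (14.5/160)^(2/3) = 59.52 K.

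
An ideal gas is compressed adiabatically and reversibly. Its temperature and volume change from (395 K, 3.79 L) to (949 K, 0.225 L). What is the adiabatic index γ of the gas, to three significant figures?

TV^(γ−1) = const ⇒ γ − 1 = ln(T₂/T₁) / ln(V₁/V₂).
γ = 1 + ln(949/395) / ln(3.79/0.225) = 1.31.

γ ≈ 1.31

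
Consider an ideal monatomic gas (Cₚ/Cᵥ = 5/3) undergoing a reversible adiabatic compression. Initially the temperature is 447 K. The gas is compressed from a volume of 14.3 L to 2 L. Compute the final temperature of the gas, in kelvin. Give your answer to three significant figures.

T₂ ≈ 1660 K

Adiabatic: T₁V₁^(γ−1) = T₂V₂^(γ−1) ⇒ T₂ = T₁ (V₁/V₂)^(γ−1).
T₂ = 447 × (14.3/2)^(2/3) = 1659 K.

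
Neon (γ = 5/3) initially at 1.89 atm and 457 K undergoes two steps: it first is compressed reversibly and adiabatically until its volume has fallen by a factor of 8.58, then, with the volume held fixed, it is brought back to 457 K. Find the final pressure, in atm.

P₃ ≈ 16.2 atm

Adiabatic step (PV^γ = const): P₂ = 1.89×8.58^(5/3) = 67.96 atm; T₂ = 457×8.58^(2/3) = 1915 K.
Isochoric: P₃ = P₂(T₃/T₂) = 67.96 × (457/1915) = 16.22 atm.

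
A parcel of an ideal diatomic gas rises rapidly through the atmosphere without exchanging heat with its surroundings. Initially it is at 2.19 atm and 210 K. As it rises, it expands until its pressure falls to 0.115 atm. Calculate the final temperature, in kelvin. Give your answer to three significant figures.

T₂ ≈ 90.5 K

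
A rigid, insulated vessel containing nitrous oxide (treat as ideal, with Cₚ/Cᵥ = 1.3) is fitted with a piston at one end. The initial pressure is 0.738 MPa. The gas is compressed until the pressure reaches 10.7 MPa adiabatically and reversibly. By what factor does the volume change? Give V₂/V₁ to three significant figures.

V₂/V₁ ≈ 0.128

From PV^γ = const, V₂/V₁ = (P₁/P₂)^(1/γ).
V₂/V₁ = (0.738/10.7)^(0.769) = 0.1278.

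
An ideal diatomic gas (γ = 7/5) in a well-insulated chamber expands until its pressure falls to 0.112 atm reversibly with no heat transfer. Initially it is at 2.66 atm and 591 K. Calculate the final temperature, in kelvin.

Adiabatic: T₂/T₁ = (P₂/P₁)^((γ−1)/γ).
T₂ = 591 × (0.112/2.66)^(2/7) = 239.1 K.

T₂ ≈ 239 K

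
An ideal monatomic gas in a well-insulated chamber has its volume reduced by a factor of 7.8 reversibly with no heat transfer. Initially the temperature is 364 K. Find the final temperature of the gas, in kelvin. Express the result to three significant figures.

T₂ ≈ 1430 K

Adiabatic: T₁V₁^(γ−1) = T₂V₂^(γ−1) ⇒ T₂ = T₁ (V₁/V₂)^(γ−1).
For a monatomic ideal gas γ = 5/3, so γ−1 = 2/3.
T₂ = 364 × 7.8^(2/3) = 1432 K.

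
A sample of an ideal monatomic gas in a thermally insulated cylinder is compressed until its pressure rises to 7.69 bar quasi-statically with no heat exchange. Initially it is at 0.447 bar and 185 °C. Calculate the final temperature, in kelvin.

Along an adiabat T P^((1−γ)/γ) is constant, so T₂ = T₁ (P₂/P₁)^((γ−1)/γ).
For a monatomic ideal gas γ = 5/3, so (γ−1)/γ = 2/5.
T₁ = 185 °C = 458.1 K.
T₂ = 458.1 × (7.69/0.447)^(2/5) = 1430 K.

T₂ ≈ 1430 K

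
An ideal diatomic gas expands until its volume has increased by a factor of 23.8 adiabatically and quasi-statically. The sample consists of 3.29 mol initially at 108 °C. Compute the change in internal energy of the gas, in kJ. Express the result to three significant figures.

For a reversible adiabat TV^(γ−1) is constant, so T₂ = T₁ (V₁/V₂)^(γ−1).
γ = 7/5 for a diatomic ideal gas, so γ−1 = 2/5.
T₁ = 108 °C = 381.1 K.
T₂ = 381.1 × (1/23.8)^(2/5) = 107.3 K.
Q = 0, so ΔU = W_on_gas = nCᵥΔT with Cᵥ = R/(γ−1) = 20.79 J/(mol·K).
ΔU = 3.29 × 20.79 × (107.3 − 381.1) = -18730 J.

ΔU ≈ -18.7 kJ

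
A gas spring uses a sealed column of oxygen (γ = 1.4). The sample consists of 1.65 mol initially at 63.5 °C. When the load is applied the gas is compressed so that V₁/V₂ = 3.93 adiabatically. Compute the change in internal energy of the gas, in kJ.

For a reversible adiabat TV^(γ−1) is constant, so T₂ = T₁ (V₁/V₂)^(γ−1).
T₁ = 63.5 °C = 336.6 K.
T₂ = 336.6 × 3.93^(0.4) = 582 K.
Q = 0, so ΔU = W_on_gas = nCᵥΔT with Cᵥ = R/(γ−1) = 20.79 J/(mol·K).
ΔU = 1.65 × 20.79 × (582 − 336.6) = 8415 J.

ΔU ≈ 8.41 kJ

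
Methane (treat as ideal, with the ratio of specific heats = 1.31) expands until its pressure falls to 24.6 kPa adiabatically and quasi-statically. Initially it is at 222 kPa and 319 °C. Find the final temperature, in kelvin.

Along an adiabat T P^((1−γ)/γ) is constant, so T₂ = T₁ (P₂/P₁)^((γ−1)/γ).
T₁ = 319 °C = 592.1 K.
T₂ = 592.1 × (24.6/222)^(0.237) = 351.8 K.

T₂ ≈ 352 K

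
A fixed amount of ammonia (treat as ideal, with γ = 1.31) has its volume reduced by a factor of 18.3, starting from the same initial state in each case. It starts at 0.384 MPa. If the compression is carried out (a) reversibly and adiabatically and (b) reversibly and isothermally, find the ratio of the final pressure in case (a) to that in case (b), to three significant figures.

Isothermal: P_b = P₁(V₁/V₂) = 0.384×18.3.
Adiabatic: P_a = P₁(V₁/V₂)^γ = 0.384×18.3^(1.31).
P_a/P_b = (V₁/V₂)^(γ−1) = 18.3^(0.31) = 2.462.

P_adiabatic / P_isothermal ≈ 2.46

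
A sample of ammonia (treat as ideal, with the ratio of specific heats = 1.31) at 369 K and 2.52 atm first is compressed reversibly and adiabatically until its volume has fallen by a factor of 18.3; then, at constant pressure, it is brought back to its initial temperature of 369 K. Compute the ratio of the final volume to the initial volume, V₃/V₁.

Adiabatic step: V₂/V₁ = 0.05464; T₂ = T₁·18.3^(0.31) = 908.6 K.
Isobaric step: V₃/V₂ = T₃/T₂ = 369/908.6.
V₃/V₁ = (V₂/V₁)(V₃/V₂) = 0.05464 × (369/908.6) = 0.02219.

V₃/V₁ ≈ 0.0222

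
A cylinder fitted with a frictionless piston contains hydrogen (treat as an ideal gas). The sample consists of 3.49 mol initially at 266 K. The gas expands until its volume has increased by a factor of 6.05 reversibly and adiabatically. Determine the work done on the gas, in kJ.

For a reversible adiabat TV^(γ−1) is constant, so T₂ = T₁ (V₁/V₂)^(γ−1).
γ = 7/5 for a diatomic ideal gas, so γ−1 = 2/5.
T₂ = 266 × (1/6.05)^(2/5) = 129.5 K.
Q = 0, so ΔU = W_on_gas = nCᵥΔT with Cᵥ = R/(γ−1) = 20.79 J/(mol·K).
ΔU = 3.49 × 20.79 × (129.5 − 266) = -9904 J.

W ≈ -9.90 kJ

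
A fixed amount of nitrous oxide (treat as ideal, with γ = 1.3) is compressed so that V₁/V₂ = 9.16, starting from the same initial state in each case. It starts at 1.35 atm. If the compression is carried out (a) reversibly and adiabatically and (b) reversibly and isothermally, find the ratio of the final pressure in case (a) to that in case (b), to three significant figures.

P_adiabatic / P_isothermal ≈ 1.94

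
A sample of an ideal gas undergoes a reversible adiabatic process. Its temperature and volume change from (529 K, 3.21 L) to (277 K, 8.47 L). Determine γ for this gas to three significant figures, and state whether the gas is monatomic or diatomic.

γ ≈ 1.67; monatomic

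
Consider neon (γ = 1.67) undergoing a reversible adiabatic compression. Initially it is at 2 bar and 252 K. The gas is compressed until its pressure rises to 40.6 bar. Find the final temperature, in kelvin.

Along an adiabat T P^((1−γ)/γ) is constant, so T₂ = T₁ (P₂/P₁)^((γ−1)/γ).
T₂ = 252 × (40.6/2)^(0.401) = 843.3 K.

T₂ ≈ 843 K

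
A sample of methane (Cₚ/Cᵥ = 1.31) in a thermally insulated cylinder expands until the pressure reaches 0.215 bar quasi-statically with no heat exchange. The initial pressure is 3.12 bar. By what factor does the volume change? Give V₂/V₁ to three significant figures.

From PV^γ = const, V₂/V₁ = (P₁/P₂)^(1/γ).
V₂/V₁ = (3.12/0.215)^(0.763) = 7.706.

V₂/V₁ ≈ 7.71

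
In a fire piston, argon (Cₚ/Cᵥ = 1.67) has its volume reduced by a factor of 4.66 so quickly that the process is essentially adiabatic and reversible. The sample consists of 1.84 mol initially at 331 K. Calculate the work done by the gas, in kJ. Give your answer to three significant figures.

W ≈ -13.6 kJ

For a reversible adiabat TV^(γ−1) is constant, so T₂ = T₁ (V₁/V₂)^(γ−1).
T₂ = 331 × 4.66^(0.67) = 928.2 K.
Q = 0, so ΔU = W_on_gas = nCᵥΔT with Cᵥ = R/(γ−1) = 12.41 J/(mol·K).
ΔU = 1.84 × 12.41 × (928.2 − 331) = 13640 J.
Work done by the gas = −ΔU = -13640 J.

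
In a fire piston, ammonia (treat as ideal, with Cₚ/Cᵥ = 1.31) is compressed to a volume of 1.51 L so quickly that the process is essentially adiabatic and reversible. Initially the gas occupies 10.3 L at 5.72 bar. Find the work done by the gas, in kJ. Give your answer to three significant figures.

P₂ = P₁(V₁/V₂)^γ = 5.72×(10.3/1.51)^(1.31) = 70.75 bar.
For a reversible adiabat, W_by_gas = (P₁V₁ − P₂V₂)/(γ−1).
W_by = (572000×0.0103 − 7.075×10^6×0.00151) / (0.31) = -15460 J.

W ≈ -15.5 kJ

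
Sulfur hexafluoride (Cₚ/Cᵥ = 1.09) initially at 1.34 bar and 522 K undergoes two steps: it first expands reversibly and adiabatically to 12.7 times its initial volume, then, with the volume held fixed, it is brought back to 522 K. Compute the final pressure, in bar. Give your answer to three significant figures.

P₃ ≈ 0.106 bar

Adiabatic step (PV^γ = const): P₂ = 1.34×(1/12.7)^(1.09) = 0.08394 bar; T₂ = 522×(1/12.7)^(0.09) = 415.3 K.
Isochoric: P₃ = P₂(T₃/T₂) = 0.08394 × (522/415.3) = 0.1055 bar.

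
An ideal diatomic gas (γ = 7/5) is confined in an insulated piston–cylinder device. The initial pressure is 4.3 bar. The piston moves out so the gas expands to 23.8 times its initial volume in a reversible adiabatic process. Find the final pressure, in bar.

Adiabatic: P₁V₁^γ = P₂V₂^γ ⇒ P₂ = P₁ (V₁/V₂)^γ.
P₂ = 4.3 × (1/23.8)^(7/5) = 0.05085 bar.

P₂ ≈ 0.0508 bar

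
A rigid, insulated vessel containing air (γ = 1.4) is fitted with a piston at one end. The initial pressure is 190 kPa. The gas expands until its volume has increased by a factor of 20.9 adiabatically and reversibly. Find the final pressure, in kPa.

P₂ ≈ 2.69 kPa

Since PV^γ is constant along a reversible adiabat, P₂ = P₁ (V₁/V₂)^γ.
P₂ = 190 × (1/20.9)^(1.4) = 2.695 kPa.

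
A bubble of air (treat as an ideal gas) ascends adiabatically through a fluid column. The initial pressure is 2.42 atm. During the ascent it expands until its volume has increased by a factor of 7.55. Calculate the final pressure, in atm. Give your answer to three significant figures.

Since PV^γ is constant along a reversible adiabat, P₂ = P₁ (V₁/V₂)^γ.
For a diatomic ideal gas γ = 7/5.
P₂ = 2.42 × (1/7.55)^(7/5) = 0.1428 atm.

P₂ ≈ 0.143 atm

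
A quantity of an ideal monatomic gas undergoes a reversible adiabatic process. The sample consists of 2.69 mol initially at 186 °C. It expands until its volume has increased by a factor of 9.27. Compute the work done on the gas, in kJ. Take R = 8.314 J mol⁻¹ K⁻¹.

W ≈ -11.9 kJ

Adiabatic: T₁V₁^(γ−1) = T₂V₂^(γ−1) ⇒ T₂ = T₁ (V₁/V₂)^(γ−1).
γ = 5/3 for a monatomic ideal gas, so γ−1 = 2/3.
T₁ = 186 °C = 459.1 K.
T₂ = 459.1 × (1/9.27)^(2/3) = 104 K.
Q = 0, so ΔU = W_on_gas = nCᵥΔT with Cᵥ = R/(γ−1) = 12.47 J/(mol·K).
ΔU = 2.69 × 12.47 × (104 − 459.1) = -11910 J.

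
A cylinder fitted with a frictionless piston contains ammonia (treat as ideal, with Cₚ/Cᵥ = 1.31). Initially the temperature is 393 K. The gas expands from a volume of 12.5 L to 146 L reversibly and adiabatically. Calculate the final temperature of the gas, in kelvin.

T₂ ≈ 183 K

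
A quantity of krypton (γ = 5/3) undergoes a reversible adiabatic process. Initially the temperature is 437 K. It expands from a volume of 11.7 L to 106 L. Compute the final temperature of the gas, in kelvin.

T₂ ≈ 101 K

Adiabatic: T₁V₁^(γ−1) = T₂V₂^(γ−1) ⇒ T₂ = T₁ (V₁/V₂)^(γ−1).
T₂ = 437 × (11.7/106)^(2/3) = 100.6 K.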